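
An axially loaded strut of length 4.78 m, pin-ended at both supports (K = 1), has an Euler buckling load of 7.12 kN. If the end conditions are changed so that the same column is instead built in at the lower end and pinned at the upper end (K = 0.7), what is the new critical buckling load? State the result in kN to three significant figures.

P_cr ≈ 14.5 kN

P_cr ∝ 1/K², so P_cr,new = P_cr,old × (K_old/K_new)² = 7.12 × (1/0.7)²
= 7.12 × 2.041 = 14.5 kN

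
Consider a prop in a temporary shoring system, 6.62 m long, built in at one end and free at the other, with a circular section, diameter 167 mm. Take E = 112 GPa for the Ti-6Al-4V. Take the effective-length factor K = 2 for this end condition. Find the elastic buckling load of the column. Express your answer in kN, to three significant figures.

I = πd⁴/64 = π×167⁴/64 = 3.818×10^7 mm⁴
I = 3.818×10^7 mm⁴ = 3.818×10^-5 m⁴
Effective length L_e = K·L = 2 × 6.62 = 13.24 m
P_cr = π²EI / L_e² = π² × 112×10⁹ × 3.818×10^-5 / 13.24² = 2.408×10^5 N

P_cr ≈ 241 kN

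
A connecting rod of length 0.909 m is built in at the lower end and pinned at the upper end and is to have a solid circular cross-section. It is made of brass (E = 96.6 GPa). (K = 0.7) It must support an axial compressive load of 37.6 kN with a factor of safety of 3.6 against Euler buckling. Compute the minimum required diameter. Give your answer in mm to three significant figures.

Required P_cr = n·P = 3.6 × 37.6 = 135.4 kN
L_e = K·L = 0.7 × 0.909 = 0.6363 m
Required I = P_cr·L_e²/(π²E) = 1.354×10^5 × 0.6363² / (π² × 9.66×10^10) = 5.748×10^-8 m⁴
I_req = 5.748×10^4 mm⁴
Solid circle: I = πd⁴/64  ⇒  d = (64I/π)^(1/4) = (64×5.748×10^4/π)^(1/4) = 32.9 mm

d ≈ 32.9 mm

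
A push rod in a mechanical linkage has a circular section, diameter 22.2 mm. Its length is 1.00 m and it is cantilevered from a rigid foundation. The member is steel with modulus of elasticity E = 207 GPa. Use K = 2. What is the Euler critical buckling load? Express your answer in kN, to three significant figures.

P_cr ≈ 6.09 kN

I = πd⁴/64 = π×22.2⁴/64 = 1.192×10^4 mm⁴
I = 1.192×10^4 mm⁴ = 1.192×10^-8 m⁴
Effective length L_e = K·L = 2 × 1.00 = 2.000 m
P_cr = π²EI / L_e² = π² × 207×10⁹ × 1.192×10^-8 / 2.000² = 6.090×10^3 N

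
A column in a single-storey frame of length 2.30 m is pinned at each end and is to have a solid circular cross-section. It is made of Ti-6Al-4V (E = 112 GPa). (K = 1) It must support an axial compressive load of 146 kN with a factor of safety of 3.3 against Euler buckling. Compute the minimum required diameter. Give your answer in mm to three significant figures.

d ≈ 82.8 mm

Required P_cr = n·P = 3.3 × 146 = 481.8 kN
L_e = K·L = 1 × 2.30 = 2.300 m
Required I = P_cr·L_e²/(π²E) = 4.818×10^5 × 2.300² / (π² × 1.12×10^11) = 2.306×10^-6 m⁴
I_req = 2.306×10^6 mm⁴
Solid circle: I = πd⁴/64  ⇒  d = (64I/π)^(1/4) = (64×2.306×10^6/π)^(1/4) = 82.8 mm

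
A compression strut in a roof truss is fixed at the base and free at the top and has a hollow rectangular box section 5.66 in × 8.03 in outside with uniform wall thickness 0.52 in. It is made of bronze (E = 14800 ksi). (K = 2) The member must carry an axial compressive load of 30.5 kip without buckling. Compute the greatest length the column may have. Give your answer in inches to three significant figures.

L_max ≈ 277 in

Inner dimensions: h_i = 8.03 − 2×0.52 = 6.990 in, b_i = 5.66 − 2×0.52 = 4.620 in
Weak-axis I_min = (h_o·b_o³ − h_i·b_i³)/12 with b_o = 5.66, b_i = 4.620 in (shorter outer/inner sides).
I_min = (8.03×5.66³ − 6.990×4.620³)/12 = 63.89 in⁴
At the buckling limit P_cr = P = 3.050×10^4 lb
From P_cr = π²EI/(K·L)²:  L = (1/K)·√(π²EI/P_cr) = (1/2)·√(π²×1.48×10^7×63.89/3.050×10^4)
L = 277 in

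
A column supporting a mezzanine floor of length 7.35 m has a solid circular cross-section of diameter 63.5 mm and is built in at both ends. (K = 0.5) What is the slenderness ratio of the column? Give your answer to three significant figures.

λ ≈ 231

For a solid circle r = d/4 = 63.5/4 = 15.88 mm
L_e = K·L = 0.5 × 7.35 m = 3.675 m = 3675.0 mm
λ = L_e / r_min = 3675.0 / 15.88 = 231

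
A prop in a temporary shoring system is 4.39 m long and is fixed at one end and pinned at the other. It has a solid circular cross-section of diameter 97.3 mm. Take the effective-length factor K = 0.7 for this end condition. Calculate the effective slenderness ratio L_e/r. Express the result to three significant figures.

λ ≈ 126

For a solid circle r = d/4 = 97.3/4 = 24.32 mm
L_e = K·L = 0.7 × 4.39 m = 3.073 m = 3073.0 mm
λ = L_e / r_min = 3073.0 / 24.32 = 126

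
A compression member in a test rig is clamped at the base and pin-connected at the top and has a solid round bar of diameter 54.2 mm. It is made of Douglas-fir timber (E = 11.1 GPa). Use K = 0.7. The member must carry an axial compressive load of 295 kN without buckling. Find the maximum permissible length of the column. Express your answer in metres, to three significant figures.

L_max ≈ 0.567 m

I = πd⁴/64 = π×54.2⁴/64 = 4.236×10^5 mm⁴
I = 4.236×10^-7 m⁴
At the buckling limit P_cr = P = 2.950×10^5 N
From P_cr = π²EI/(K·L)²:  L = (1/K)·√(π²EI/P_cr) = (1/0.7)·√(π²×1.11×10^10×4.236×10^-7/2.950×10^5)
L = 0.567 m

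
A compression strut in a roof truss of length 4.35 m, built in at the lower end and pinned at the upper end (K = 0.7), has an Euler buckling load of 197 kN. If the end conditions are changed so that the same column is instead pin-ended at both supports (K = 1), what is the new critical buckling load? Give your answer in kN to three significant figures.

P_cr ∝ 1/K², so P_cr,new = P_cr,old × (K_old/K_new)² = 197 × (0.7/1)²
= 197 × 0.4900 = 96.5 kN

P_cr ≈ 96.5 kN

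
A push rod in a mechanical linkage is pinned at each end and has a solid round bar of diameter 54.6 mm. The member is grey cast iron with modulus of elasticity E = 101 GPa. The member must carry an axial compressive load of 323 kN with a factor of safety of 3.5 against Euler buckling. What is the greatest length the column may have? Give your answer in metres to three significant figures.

L_max ≈ 0.620 m

I = πd⁴/64 = π×54.6⁴/64 = 4.363×10^5 mm⁴
I = 4.363×10^-7 m⁴
Required critical load P_cr = n·P = 3.5 × 323 = 1130 kN = 1.131×10^6 N
From P_cr = π²EI/(K·L)²:  L = (1/K)·√(π²EI/P_cr) = (1/1)·√(π²×1.01×10^11×4.363×10^-7/1.131×10^6)
L = 0.620 m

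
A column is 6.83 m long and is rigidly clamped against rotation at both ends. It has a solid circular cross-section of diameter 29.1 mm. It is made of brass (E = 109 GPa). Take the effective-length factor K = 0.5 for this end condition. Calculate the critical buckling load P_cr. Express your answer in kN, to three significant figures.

P_cr ≈ 3.25 kN

I = πd⁴/64 = π×29.1⁴/64 = 3.520×10^4 mm⁴
I = 3.520×10^4 mm⁴ = 3.520×10^-8 m⁴
Effective length L_e = K·L = 0.5 × 6.83 = 3.415 m
P_cr = π²EI / L_e² = π² × 109×10⁹ × 3.520×10^-8 / 3.415² = 3.247×10^3 N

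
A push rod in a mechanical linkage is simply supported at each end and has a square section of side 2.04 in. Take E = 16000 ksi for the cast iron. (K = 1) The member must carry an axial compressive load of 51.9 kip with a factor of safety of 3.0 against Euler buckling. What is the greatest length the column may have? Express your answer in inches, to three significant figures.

I = a⁴/12 = 2.04⁴/12 = 1.443 in⁴
Required critical load P_cr = n·P = 3.0 × 51.9 = 155.7 kip = 1.557×10^5 lb
From P_cr = π²EI/(K·L)²:  L = (1/K)·√(π²EI/P_cr) = (1/1)·√(π²×1.60×10^7×1.443/1.557×10^5)
L = 38.3 in

L_max ≈ 38.3 in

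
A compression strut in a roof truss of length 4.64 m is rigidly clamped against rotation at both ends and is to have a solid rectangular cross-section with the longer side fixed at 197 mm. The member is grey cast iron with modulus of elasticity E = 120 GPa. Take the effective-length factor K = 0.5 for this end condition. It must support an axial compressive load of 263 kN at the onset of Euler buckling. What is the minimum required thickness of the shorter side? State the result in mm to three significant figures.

b ≈ 41.8 mm

L_e = K·L = 0.5 × 4.64 = 2.320 m
Required I = P_cr·L_e²/(π²E) = 2.630×10^5 × 2.320² / (π² × 1.20×10^11) = 1.195×10^-6 m⁴
I_req = 1.195×10^6 mm⁴
Rectangle, weak axis: I_min = h·b³/12 with h = 197 mm fixed  ⇒  b = (12I/h)^(1/3) = 41.8 mm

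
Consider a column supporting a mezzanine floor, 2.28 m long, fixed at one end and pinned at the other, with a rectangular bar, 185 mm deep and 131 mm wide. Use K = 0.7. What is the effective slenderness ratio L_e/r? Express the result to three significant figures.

For a rectangle r_min = b/√12 = 131/√12 = 37.82 mm
L_e = K·L = 0.7 × 2.28 m = 1.596 m = 1596.0 mm
λ = L_e / r_min = 1596.0 / 37.82 = 42.2

λ ≈ 42.2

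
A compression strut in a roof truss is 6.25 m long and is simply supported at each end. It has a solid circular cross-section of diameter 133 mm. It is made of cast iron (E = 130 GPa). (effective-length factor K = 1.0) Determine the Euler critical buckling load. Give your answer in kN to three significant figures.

I = πd⁴/64 = π×133⁴/64 = 1.536×10^7 mm⁴
I = 1.536×10^7 mm⁴ = 1.536×10^-5 m⁴
Effective length L_e = K·L = 1 × 6.25 = 6.250 m
P_cr = π²EI / L_e² = π² × 130×10⁹ × 1.536×10^-5 / 6.250² = 5.045×10^5 N

P_cr ≈ 504 kN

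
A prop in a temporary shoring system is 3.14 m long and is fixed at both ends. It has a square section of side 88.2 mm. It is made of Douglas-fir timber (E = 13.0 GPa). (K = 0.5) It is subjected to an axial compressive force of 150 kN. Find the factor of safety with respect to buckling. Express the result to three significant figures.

I = a⁴/12 = 88.2⁴/12 = 5.043×10^6 mm⁴
I = 5.043×10^6 mm⁴ = 5.043×10^-6 m⁴
Effective length L_e = K·L = 0.5 × 3.14 = 1.570 m
P_cr = π²EI / L_e² = π² × 13.0×10⁹ × 5.043×10^-6 / 1.570² = 2.625×10^5 N
Factor of safety n = P_cr / P = 262.50 / 150 = 1.75

n ≈ 1.75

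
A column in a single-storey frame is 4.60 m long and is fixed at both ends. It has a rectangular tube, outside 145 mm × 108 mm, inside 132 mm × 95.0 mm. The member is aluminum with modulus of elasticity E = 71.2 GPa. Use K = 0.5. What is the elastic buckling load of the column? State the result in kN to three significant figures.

Weak-axis I_min = (h_o·b_o³ − h_i·b_i³)/12 with b_o = 108, b_i = 95.00 mm (shorter outer/inner sides).
I_min = (145×108³ − 132.0×95.00³)/12 = 5.790×10^6 mm⁴
I = 5.790×10^6 mm⁴ = 5.790×10^-6 m⁴
Effective length L_e = K·L = 0.5 × 4.60 = 2.300 m
P_cr = π²EI / L_e² = π² × 71.2×10⁹ × 5.790×10^-6 / 2.300² = 7.692×10^5 N

P_cr ≈ 769 kN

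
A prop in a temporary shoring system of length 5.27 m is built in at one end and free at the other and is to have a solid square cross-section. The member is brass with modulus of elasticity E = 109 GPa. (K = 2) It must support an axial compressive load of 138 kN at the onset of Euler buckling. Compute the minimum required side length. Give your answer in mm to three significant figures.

a ≈ 114 mm

L_e = K·L = 2 × 5.27 = 10.54 m
Required I = P_cr·L_e²/(π²E) = 1.380×10^5 × 10.54² / (π² × 1.09×10^11) = 1.425×10^-5 m⁴
I_req = 1.425×10^7 mm⁴
Solid square: I = a⁴/12  ⇒  a = (12I)^(1/4) = (12×1.425×10^7)^(1/4) = 114 mm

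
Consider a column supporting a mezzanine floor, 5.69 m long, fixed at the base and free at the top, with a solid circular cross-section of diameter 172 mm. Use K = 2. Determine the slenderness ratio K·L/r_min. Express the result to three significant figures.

λ ≈ 265

I = πd⁴/64 = π×172⁴/64 = 4.296×10^7 mm⁴
A = 2.324×10^4 mm²;  r_min = √(I/A) = √(4.296×10^7/2.324×10^4) = 43.00 mm
L_e = K·L = 2 × 5.69 m = 11.38 m = 11380 mm
λ = L_e / r_min = 11380 / 43.00 = 265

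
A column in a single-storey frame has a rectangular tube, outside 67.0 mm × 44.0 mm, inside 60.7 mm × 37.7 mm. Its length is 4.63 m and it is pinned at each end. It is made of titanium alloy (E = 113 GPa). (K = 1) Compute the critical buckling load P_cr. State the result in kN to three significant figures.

Weak-axis I_min = (h_o·b_o³ − h_i·b_i³)/12 with b_o = 44.0, b_i = 37.70 mm (shorter outer/inner sides).
I_min = (67.0×44.0³ − 60.70×37.70³)/12 = 2.046×10^5 mm⁴
I = 2.046×10^5 mm⁴ = 2.046×10^-7 m⁴
Effective length L_e = K·L = 1 × 4.63 = 4.630 m
P_cr = π²EI / L_e² = π² × 113×10⁹ × 2.046×10^-7 / 4.630² = 1.064×10^4 N

P_cr ≈ 10.6 kN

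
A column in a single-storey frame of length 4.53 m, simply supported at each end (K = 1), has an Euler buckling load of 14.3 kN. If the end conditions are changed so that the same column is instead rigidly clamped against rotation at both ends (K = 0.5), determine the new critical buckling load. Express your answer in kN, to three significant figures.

P_cr ∝ 1/K², so P_cr,new = P_cr,old × (K_old/K_new)² = 14.3 × (1/0.5)²
= 14.3 × 4.000 = 57.2 kN

P_cr ≈ 57.2 kN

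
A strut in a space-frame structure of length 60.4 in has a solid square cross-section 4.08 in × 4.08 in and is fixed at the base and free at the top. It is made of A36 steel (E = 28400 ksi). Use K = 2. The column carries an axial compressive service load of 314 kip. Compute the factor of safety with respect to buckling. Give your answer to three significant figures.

I = a⁴/12 = 4.08⁴/12 = 23.09 in⁴
Effective length L_e = K·L = 2 × 60.4 = 120.8 in
P_cr = π²EI / L_e² = π² × 28400×10³ × 23.09 / 120.8² = 4.436×10^5 lb
Factor of safety n = P_cr / P = 443.55 / 314 = 1.41

n ≈ 1.41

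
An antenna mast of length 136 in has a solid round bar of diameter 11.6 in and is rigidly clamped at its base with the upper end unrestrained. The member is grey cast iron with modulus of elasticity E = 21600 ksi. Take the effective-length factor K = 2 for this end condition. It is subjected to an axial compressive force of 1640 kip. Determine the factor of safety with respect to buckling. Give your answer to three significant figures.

n ≈ 1.56

I = πd⁴/64 = π×11.6⁴/64 = 888.8 in⁴
Effective length L_e = K·L = 2 × 136 = 272.0 in
P_cr = π²EI / L_e² = π² × 21600×10³ × 888.8 / 272.0² = 2.561×10^6 lb
Factor of safety n = P_cr / P = 2561.0 / 1640 = 1.56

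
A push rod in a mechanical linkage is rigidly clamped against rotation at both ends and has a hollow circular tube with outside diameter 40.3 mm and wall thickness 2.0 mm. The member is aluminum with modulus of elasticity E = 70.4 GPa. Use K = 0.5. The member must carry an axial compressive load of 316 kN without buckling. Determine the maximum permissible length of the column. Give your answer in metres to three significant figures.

Inner diameter d_i = 40.3 − 2×2.0 = 36.30 mm
I = π(d_o⁴ − d_i⁴)/64 = π(40.3⁴ − 36.30⁴)/64 = 4.425×10^4 mm⁴
I = 4.425×10^-8 m⁴
At the buckling limit P_cr = P = 3.160×10^5 N
From P_cr = π²EI/(K·L)²:  L = (1/K)·√(π²EI/P_cr) = (1/0.5)·√(π²×7.04×10^10×4.425×10^-8/3.160×10^5)
L = 0.624 m

L_max ≈ 0.624 m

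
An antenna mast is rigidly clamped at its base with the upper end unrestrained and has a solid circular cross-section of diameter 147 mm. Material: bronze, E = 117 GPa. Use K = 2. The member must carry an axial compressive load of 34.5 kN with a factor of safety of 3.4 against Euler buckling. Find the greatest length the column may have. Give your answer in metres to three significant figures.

L_max ≈ 7.51 m

I = πd⁴/64 = π×147⁴/64 = 2.292×10^7 mm⁴
I = 2.292×10^-5 m⁴
Required critical load P_cr = n·P = 3.4 × 34.5 = 117.3 kN = 1.173×10^5 N
From P_cr = π²EI/(K·L)²:  L = (1/K)·√(π²EI/P_cr) = (1/2)·√(π²×1.17×10^11×2.292×10^-5/1.173×10^5)
L = 7.51 m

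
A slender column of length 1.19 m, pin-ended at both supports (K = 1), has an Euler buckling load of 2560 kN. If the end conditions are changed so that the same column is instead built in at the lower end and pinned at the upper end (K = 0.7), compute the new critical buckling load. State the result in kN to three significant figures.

P_cr ∝ 1/K², so P_cr,new = P_cr,old × (K_old/K_new)² = 2560 × (1/0.7)²
= 2560 × 2.041 = 5220 kN

P_cr ≈ 5220 kN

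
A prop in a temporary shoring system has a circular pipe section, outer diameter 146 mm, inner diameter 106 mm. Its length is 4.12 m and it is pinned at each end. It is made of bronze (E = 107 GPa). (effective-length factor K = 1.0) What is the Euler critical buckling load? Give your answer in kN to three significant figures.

P_cr ≈ 1000 kN

d_o = 146 mm, d_i = 106 mm
I = π(d_o⁴ − d_i⁴)/64 = π(146⁴ − 106.0⁴)/64 = 1.611×10^7 mm⁴
I = 1.611×10^7 mm⁴ = 1.611×10^-5 m⁴
Effective length L_e = K·L = 1 × 4.12 = 4.120 m
P_cr = π²EI / L_e² = π² × 107×10⁹ × 1.611×10^-5 / 4.120² = 1.002×10^6 N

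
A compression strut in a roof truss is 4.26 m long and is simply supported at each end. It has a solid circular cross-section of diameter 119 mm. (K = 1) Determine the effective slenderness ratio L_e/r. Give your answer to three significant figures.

I = πd⁴/64 = π×119⁴/64 = 9.844×10^6 mm⁴
A = 1.112×10^4 mm²;  r_min = √(I/A) = √(9.844×10^6/1.112×10^4) = 29.75 mm
L_e = K·L = 1 × 4.26 m = 4.260 m = 4260.0 mm
λ = L_e / r_min = 4260.0 / 29.75 = 143

λ ≈ 143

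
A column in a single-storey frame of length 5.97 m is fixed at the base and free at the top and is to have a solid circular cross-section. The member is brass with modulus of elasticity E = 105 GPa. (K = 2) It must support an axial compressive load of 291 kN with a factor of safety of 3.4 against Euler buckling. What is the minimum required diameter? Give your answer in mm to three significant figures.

Required P_cr = n·P = 3.4 × 291 = 989.4 kN
L_e = K·L = 2 × 5.97 = 11.94 m
Required I = P_cr·L_e²/(π²E) = 9.894×10^5 × 11.94² / (π² × 1.05×10^11) = 1.361×10^-4 m⁴
I_req = 1.361×10^8 mm⁴
Solid circle: I = πd⁴/64  ⇒  d = (64I/π)^(1/4) = (64×1.361×10^8/π)^(1/4) = 229 mm

d ≈ 229 mm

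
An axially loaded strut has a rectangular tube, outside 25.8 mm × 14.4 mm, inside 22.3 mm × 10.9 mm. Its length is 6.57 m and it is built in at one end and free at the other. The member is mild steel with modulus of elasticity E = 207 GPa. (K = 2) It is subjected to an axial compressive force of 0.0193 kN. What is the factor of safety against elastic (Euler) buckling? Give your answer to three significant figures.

n ≈ 2.46

Weak-axis I_min = (h_o·b_o³ − h_i·b_i³)/12 with b_o = 14.4, b_i = 10.90 mm (shorter outer/inner sides).
I_min = (25.8×14.4³ − 22.30×10.90³)/12 = 4.013×10^3 mm⁴
I = 4.013×10^3 mm⁴ = 4.013×10^-9 m⁴
Effective length L_e = K·L = 2 × 6.57 = 13.14 m
P_cr = π²EI / L_e² = π² × 207×10⁹ × 4.013×10^-9 / 13.14² = 47.49 N
Factor of safety n = P_cr / P = 0.047487 / 0.0193 = 2.46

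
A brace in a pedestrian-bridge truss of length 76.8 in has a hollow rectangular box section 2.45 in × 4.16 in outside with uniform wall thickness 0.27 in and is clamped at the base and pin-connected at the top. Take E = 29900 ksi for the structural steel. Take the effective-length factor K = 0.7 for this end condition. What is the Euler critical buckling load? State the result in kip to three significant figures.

Inner dimensions: h_i = 4.16 − 2×0.27 = 3.620 in, b_i = 2.45 − 2×0.27 = 1.910 in
Weak-axis I_min = (h_o·b_o³ − h_i·b_i³)/12 with b_o = 2.45, b_i = 1.910 in (shorter outer/inner sides).
I_min = (4.16×2.45³ − 3.620×1.910³)/12 = 2.996 in⁴
Effective length L_e = K·L = 0.7 × 76.8 = 53.76 in
P_cr = π²EI / L_e² = π² × 29900×10³ × 2.996 / 53.76² = 3.059×10^5 lb

P_cr ≈ 306 kip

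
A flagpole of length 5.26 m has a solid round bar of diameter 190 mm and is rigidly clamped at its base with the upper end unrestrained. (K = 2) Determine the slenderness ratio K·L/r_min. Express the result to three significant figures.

λ ≈ 221

For a solid circle r = d/4 = 190/4 = 47.50 mm
L_e = K·L = 2 × 5.26 m = 10.52 m = 10520 mm
λ = L_e / r_min = 10520 / 47.50 = 221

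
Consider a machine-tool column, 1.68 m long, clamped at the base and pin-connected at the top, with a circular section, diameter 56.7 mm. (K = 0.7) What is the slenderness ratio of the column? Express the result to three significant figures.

I = πd⁴/64 = π×56.7⁴/64 = 5.073×10^5 mm⁴
A = 2.525×10^3 mm²;  r_min = √(I/A) = √(5.073×10^5/2.525×10^3) = 14.18 mm
L_e = K·L = 0.7 × 1.68 m = 1.176 m = 1176.0 mm
λ = L_e / r_min = 1176.0 / 14.18 = 83.0

λ ≈ 83.0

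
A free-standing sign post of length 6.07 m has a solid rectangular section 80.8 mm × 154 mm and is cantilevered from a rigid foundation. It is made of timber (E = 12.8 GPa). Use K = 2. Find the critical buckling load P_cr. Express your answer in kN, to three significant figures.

P_cr ≈ 5.80 kN

Buckling occurs about the weak axis: I_min = h·b³/12 with b = 80.8 mm (the shorter side).
I_min = 154×80.8³/12 = 6.770×10^6 mm⁴
I = 6.770×10^6 mm⁴ = 6.770×10^-6 m⁴
Effective length L_e = K·L = 2 × 6.07 = 12.14 m
P_cr = π²EI / L_e² = π² × 12.8×10⁹ × 6.770×10^-6 / 12.14² = 5.803×10^3 N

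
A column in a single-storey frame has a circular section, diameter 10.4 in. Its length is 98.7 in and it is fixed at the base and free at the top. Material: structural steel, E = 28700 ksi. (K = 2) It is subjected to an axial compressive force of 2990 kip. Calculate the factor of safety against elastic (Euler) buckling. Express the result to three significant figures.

I = πd⁴/64 = π×10.4⁴/64 = 574.3 in⁴
Effective length L_e = K·L = 2 × 98.7 = 197.4 in
P_cr = π²EI / L_e² = π² × 28700×10³ × 574.3 / 197.4² = 4.174×10^6 lb
Factor of safety n = P_cr / P = 4174.4 / 2990 = 1.40

n ≈ 1.40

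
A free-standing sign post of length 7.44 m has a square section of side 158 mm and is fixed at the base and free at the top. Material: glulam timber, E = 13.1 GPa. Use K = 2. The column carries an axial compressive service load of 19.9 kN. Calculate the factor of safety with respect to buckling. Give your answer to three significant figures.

I = a⁴/12 = 158⁴/12 = 5.193×10^7 mm⁴
I = 5.193×10^7 mm⁴ = 5.193×10^-5 m⁴
Effective length L_e = K·L = 2 × 7.44 = 14.88 m
P_cr = π²EI / L_e² = π² × 13.1×10⁹ × 5.193×10^-5 / 14.88² = 3.033×10^4 N
Factor of safety n = P_cr / P = 30.326 / 19.9 = 1.52

n ≈ 1.52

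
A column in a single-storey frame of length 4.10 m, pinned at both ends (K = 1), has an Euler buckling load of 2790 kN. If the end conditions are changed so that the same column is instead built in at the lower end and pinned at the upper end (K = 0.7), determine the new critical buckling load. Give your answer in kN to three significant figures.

P_cr ∝ 1/K², so P_cr,new = P_cr,old × (K_old/K_new)² = 2790 × (1/0.7)²
= 2790 × 2.041 = 5690 kN

P_cr ≈ 5690 kN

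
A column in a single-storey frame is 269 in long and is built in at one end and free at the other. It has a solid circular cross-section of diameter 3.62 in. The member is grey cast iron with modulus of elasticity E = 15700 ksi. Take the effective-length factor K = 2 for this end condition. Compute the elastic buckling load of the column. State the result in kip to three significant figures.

P_cr ≈ 4.51 kip

I = πd⁴/64 = π×3.62⁴/64 = 8.430 in⁴
Effective length L_e = K·L = 2 × 269 = 538.0 in
P_cr = π²EI / L_e² = π² × 15700×10³ × 8.430 / 538.0² = 4.513×10^3 lb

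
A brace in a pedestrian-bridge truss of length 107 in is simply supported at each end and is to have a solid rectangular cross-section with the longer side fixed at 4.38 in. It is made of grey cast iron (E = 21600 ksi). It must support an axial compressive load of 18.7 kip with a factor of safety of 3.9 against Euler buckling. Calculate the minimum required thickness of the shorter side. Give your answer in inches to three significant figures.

b ≈ 2.21 in

Required P_cr = n·P = 3.9 × 18.7 = 72.93 kip
L_e = K·L = 1 × 107 = 107.0 in
Required I = P_cr·L_e²/(π²E) = 7.293×10^4 × 107.0² / (π² × 2.16×10^7) = 3.917 in⁴
Rectangle, weak axis: I_min = h·b³/12 with h = 4.38 in fixed  ⇒  b = (12I/h)^(1/3) = 2.21 in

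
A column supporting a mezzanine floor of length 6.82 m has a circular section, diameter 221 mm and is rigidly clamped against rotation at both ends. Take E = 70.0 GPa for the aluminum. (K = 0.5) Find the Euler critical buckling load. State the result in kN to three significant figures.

I = πd⁴/64 = π×221⁴/64 = 1.171×10^8 mm⁴
I = 1.171×10^8 mm⁴ = 1.171×10^-4 m⁴
Effective length L_e = K·L = 0.5 × 6.82 = 3.410 m
P_cr = π²EI / L_e² = π² × 70.0×10⁹ × 1.171×10^-4 / 3.410² = 6.957×10^6 N

P_cr ≈ 6960 kN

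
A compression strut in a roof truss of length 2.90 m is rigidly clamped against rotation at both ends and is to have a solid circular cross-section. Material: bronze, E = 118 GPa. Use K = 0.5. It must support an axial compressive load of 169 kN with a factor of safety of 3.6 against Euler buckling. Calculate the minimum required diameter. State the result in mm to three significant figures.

Required P_cr = n·P = 3.6 × 169 = 608.4 kN
L_e = K·L = 0.5 × 2.90 = 1.450 m
Required I = P_cr·L_e²/(π²E) = 6.084×10^5 × 1.450² / (π² × 1.18×10^11) = 1.098×10^-6 m⁴
I_req = 1.098×10^6 mm⁴
Solid circle: I = πd⁴/64  ⇒  d = (64I/π)^(1/4) = (64×1.098×10^6/π)^(1/4) = 68.8 mm

d ≈ 68.8 mm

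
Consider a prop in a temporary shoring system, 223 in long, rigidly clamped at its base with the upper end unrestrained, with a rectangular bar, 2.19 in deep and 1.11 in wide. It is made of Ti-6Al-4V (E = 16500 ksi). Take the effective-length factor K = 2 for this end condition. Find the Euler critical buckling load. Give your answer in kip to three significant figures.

P_cr ≈ 0.204 kip

Buckling occurs about the weak axis: I_min = h·b³/12 with b = 1.11 in (the shorter side).
I_min = 2.19×1.11³/12 = 0.2496 in⁴
Effective length L_e = K·L = 2 × 223 = 446.0 in
P_cr = π²EI / L_e² = π² × 16500×10³ × 0.2496 / 446.0² = 204.3 lb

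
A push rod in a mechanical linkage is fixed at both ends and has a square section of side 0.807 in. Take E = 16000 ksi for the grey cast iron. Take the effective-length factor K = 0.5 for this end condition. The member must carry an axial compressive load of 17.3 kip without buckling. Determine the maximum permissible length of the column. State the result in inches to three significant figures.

I = a⁴/12 = 0.807⁴/12 = 3.534×10^-2 in⁴
At the buckling limit P_cr = P = 1.730×10^4 lb
From P_cr = π²EI/(K·L)²:  L = (1/K)·√(π²EI/P_cr) = (1/0.5)·√(π²×1.60×10^7×3.534×10^-2/1.730×10^4)
L = 35.9 in

L_max ≈ 35.9 in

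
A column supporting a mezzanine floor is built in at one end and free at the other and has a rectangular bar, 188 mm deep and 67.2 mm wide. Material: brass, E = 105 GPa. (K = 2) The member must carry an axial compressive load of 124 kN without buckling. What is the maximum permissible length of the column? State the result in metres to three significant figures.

L_max ≈ 3.15 m

Buckling occurs about the weak axis: I_min = h·b³/12 with b = 67.2 mm (the shorter side).
I_min = 188×67.2³/12 = 4.754×10^6 mm⁴
I = 4.754×10^-6 m⁴
At the buckling limit P_cr = P = 1.240×10^5 N
From P_cr = π²EI/(K·L)²:  L = (1/K)·√(π²EI/P_cr) = (1/2)·√(π²×1.05×10^11×4.754×10^-6/1.240×10^5)
L = 3.15 m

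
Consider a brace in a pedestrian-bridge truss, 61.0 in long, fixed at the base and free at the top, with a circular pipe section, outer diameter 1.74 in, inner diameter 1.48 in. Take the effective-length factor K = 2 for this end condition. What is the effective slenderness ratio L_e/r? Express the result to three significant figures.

d_o = 1.74 in, d_i = 1.48 in
I = π(d_o⁴ − d_i⁴)/64 = π(1.74⁴ − 1.480⁴)/64 = 0.2144 in⁴
A = 0.6575 in²;  r_min = √(I/A) = √(0.2144/0.6575) = 0.5711 in
L_e = K·L = 2 × 61.0 = 122.0 in
λ = L_e / r_min = 122.00 / 0.5711 = 214

λ ≈ 214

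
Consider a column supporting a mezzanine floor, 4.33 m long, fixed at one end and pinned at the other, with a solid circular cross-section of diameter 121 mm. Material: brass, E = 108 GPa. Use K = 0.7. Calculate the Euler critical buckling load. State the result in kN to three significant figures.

I = πd⁴/64 = π×121⁴/64 = 1.052×10^7 mm⁴
I = 1.052×10^7 mm⁴ = 1.052×10^-5 m⁴
Effective length L_e = K·L = 0.7 × 4.33 = 3.031 m
P_cr = π²EI / L_e² = π² × 108×10⁹ × 1.052×10^-5 / 3.031² = 1.221×10^6 N

P_cr ≈ 1220 kN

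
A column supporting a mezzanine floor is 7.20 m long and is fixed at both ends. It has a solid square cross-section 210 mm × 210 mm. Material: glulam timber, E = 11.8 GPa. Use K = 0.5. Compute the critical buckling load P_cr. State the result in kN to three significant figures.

P_cr ≈ 1460 kN

I = a⁴/12 = 210⁴/12 = 1.621×10^8 mm⁴
I = 1.621×10^8 mm⁴ = 1.621×10^-4 m⁴
Effective length L_e = K·L = 0.5 × 7.20 = 3.600 m
P_cr = π²EI / L_e² = π² × 11.8×10⁹ × 1.621×10^-4 / 3.600² = 1.456×10^6 N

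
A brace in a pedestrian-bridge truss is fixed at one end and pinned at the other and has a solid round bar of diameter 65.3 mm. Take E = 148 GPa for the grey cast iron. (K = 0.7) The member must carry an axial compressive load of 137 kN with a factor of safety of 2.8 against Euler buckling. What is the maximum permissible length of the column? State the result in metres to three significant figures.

L_max ≈ 2.63 m

I = πd⁴/64 = π×65.3⁴/64 = 8.925×10^5 mm⁴
I = 8.925×10^-7 m⁴
Required critical load P_cr = n·P = 2.8 × 137 = 383.6 kN = 3.836×10^5 N
From P_cr = π²EI/(K·L)²:  L = (1/K)·√(π²EI/P_cr) = (1/0.7)·√(π²×1.48×10^11×8.925×10^-7/3.836×10^5)
L = 2.63 m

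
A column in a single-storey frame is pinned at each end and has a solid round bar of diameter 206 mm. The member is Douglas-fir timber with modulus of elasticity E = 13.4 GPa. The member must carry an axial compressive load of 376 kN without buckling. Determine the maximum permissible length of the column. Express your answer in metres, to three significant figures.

L_max ≈ 5.58 m

I = πd⁴/64 = π×206⁴/64 = 8.840×10^7 mm⁴
I = 8.840×10^-5 m⁴
At the buckling limit P_cr = P = 3.760×10^5 N
From P_cr = π²EI/(K·L)²:  L = (1/K)·√(π²EI/P_cr) = (1/1)·√(π²×1.34×10^10×8.840×10^-5/3.760×10^5)
L = 5.58 m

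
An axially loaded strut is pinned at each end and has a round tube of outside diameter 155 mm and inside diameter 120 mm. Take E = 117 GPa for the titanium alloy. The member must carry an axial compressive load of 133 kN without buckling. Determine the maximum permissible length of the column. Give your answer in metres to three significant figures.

L_max ≈ 12.6 m

d_o = 155 mm, d_i = 120 mm
I = π(d_o⁴ − d_i⁴)/64 = π(155⁴ − 120.0⁴)/64 = 1.815×10^7 mm⁴
I = 1.815×10^-5 m⁴
At the buckling limit P_cr = P = 1.330×10^5 N
From P_cr = π²EI/(K·L)²:  L = (1/K)·√(π²EI/P_cr) = (1/1)·√(π²×1.17×10^11×1.815×10^-5/1.330×10^5)
L = 12.6 m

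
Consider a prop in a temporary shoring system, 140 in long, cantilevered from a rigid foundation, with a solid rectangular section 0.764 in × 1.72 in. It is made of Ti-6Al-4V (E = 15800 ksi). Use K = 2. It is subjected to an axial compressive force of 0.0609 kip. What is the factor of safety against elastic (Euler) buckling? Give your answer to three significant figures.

Buckling occurs about the weak axis: I_min = h·b³/12 with b = 0.764 in (the shorter side).
I_min = 1.72×0.764³/12 = 6.392×10^-2 in⁴
Effective length L_e = K·L = 2 × 140 = 280.0 in
P_cr = π²EI / L_e² = π² × 15800×10³ × 6.392×10^-2 / 280.0² = 127.1 lb
Factor of safety n = P_cr / P = 0.12714 / 0.0609 = 2.09

n ≈ 2.09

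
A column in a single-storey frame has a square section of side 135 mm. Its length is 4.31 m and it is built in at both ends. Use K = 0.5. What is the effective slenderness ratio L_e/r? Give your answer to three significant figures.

For a square r = a/√12 = 135/√12 = 38.97 mm
L_e = K·L = 0.5 × 4.31 m = 2.155 m = 2155.0 mm
λ = L_e / r_min = 2155.0 / 38.97 = 55.3

λ ≈ 55.3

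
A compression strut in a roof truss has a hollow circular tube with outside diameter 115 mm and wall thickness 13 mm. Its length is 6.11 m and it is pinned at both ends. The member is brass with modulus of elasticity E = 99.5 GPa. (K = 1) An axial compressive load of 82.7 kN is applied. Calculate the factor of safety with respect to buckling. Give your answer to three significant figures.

n ≈ 1.75

Inner diameter d_i = 115 − 2×13 = 89.00 mm
I = π(d_o⁴ − d_i⁴)/64 = π(115⁴ − 89.00⁴)/64 = 5.506×10^6 mm⁴
I = 5.506×10^6 mm⁴ = 5.506×10^-6 m⁴
Effective length L_e = K·L = 1 × 6.11 = 6.110 m
P_cr = π²EI / L_e² = π² × 99.5×10⁹ × 5.506×10^-6 / 6.110² = 1.448×10^5 N
Factor of safety n = P_cr / P = 144.82 / 82.7 = 1.75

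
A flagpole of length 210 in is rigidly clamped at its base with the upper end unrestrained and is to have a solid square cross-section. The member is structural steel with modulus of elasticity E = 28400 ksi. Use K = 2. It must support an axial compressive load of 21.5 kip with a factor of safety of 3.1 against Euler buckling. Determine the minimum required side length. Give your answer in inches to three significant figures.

a ≈ 4.74 in

Required P_cr = n·P = 3.1 × 21.5 = 66.65 kip
L_e = K·L = 2 × 210 = 420.0 in
Required I = P_cr·L_e²/(π²E) = 6.665×10^4 × 420.0² / (π² × 2.84×10^7) = 41.95 in⁴
Solid square: I = a⁴/12  ⇒  a = (12I)^(1/4) = (12×41.95)^(1/4) = 4.74 in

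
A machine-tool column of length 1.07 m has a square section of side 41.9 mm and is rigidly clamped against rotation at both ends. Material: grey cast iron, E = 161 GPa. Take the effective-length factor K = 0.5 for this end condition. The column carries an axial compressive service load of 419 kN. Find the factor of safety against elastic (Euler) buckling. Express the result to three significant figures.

I = a⁴/12 = 41.9⁴/12 = 2.568×10^5 mm⁴
I = 2.568×10^5 mm⁴ = 2.568×10^-7 m⁴
Effective length L_e = K·L = 0.5 × 1.07 = 0.5350 m
P_cr = π²EI / L_e² = π² × 161×10⁹ × 2.568×10^-7 / 0.5350² = 1.426×10^6 N
Factor of safety n = P_cr / P = 1425.9 / 419 = 3.40

n ≈ 3.40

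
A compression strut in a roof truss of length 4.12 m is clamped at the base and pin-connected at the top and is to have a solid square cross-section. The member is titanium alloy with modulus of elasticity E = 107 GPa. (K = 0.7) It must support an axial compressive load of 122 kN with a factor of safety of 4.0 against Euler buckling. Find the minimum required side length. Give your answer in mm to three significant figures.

Required P_cr = n·P = 4.0 × 122 = 488.0 kN
L_e = K·L = 0.7 × 4.12 = 2.884 m
Required I = P_cr·L_e²/(π²E) = 4.880×10^5 × 2.884² / (π² × 1.07×10^11) = 3.843×10^-6 m⁴
I_req = 3.843×10^6 mm⁴
Solid square: I = a⁴/12  ⇒  a = (12I)^(1/4) = (12×3.843×10^6)^(1/4) = 82.4 mm

a ≈ 82.4 mm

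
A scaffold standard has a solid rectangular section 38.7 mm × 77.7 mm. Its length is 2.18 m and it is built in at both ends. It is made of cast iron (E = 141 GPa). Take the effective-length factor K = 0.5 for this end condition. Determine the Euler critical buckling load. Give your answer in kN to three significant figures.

Buckling occurs about the weak axis: I_min = h·b³/12 with b = 38.7 mm (the shorter side).
I_min = 77.7×38.7³/12 = 3.753×10^5 mm⁴
I = 3.753×10^5 mm⁴ = 3.753×10^-7 m⁴
Effective length L_e = K·L = 0.5 × 2.18 = 1.090 m
P_cr = π²EI / L_e² = π² × 141×10⁹ × 3.753×10^-7 / 1.090² = 4.396×10^5 N

P_cr ≈ 440 kN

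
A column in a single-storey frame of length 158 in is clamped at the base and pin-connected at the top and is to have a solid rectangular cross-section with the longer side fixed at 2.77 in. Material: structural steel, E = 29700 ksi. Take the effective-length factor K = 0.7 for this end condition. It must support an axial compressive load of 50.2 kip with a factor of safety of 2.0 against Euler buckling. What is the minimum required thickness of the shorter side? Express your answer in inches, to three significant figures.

b ≈ 2.63 in

Required P_cr = n·P = 2.0 × 50.2 = 100.4 kip
L_e = K·L = 0.7 × 158 = 110.6 in
Required I = P_cr·L_e²/(π²E) = 1.004×10^5 × 110.6² / (π² × 2.97×10^7) = 4.190 in⁴
Rectangle, weak axis: I_min = h·b³/12 with h = 2.77 in fixed  ⇒  b = (12I/h)^(1/3) = 2.63 in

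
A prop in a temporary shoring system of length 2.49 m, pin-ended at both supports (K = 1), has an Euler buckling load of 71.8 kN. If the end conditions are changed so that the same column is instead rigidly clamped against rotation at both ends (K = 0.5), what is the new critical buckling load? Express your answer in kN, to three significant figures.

P_cr ∝ 1/K², so P_cr,new = P_cr,old × (K_old/K_new)² = 71.8 × (1/0.5)²
= 71.8 × 4.000 = 287 kN

P_cr ≈ 287 kN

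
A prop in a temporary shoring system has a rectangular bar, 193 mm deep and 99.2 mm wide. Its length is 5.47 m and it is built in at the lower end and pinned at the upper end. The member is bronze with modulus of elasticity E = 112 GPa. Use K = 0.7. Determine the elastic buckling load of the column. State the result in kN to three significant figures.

P_cr ≈ 1180 kN

Buckling occurs about the weak axis: I_min = h·b³/12 with b = 99.2 mm (the shorter side).
I_min = 193×99.2³/12 = 1.570×10^7 mm⁴
I = 1.570×10^7 mm⁴ = 1.570×10^-5 m⁴
Effective length L_e = K·L = 0.7 × 5.47 = 3.829 m
P_cr = π²EI / L_e² = π² × 112×10⁹ × 1.570×10^-5 / 3.829² = 1.184×10^6 N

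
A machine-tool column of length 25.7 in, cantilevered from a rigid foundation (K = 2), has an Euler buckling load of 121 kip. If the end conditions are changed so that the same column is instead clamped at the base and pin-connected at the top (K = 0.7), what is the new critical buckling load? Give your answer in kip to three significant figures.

P_cr ≈ 988 kip

P_cr ∝ 1/K², so P_cr,new = P_cr,old × (K_old/K_new)² = 121 × (2/0.7)²
= 121 × 8.163 = 988 kip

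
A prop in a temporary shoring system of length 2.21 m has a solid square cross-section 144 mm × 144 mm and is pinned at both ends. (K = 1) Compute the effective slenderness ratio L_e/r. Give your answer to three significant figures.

For a square r = a/√12 = 144/√12 = 41.57 mm
L_e = K·L = 1 × 2.21 m = 2.210 m = 2210.0 mm
λ = L_e / r_min = 2210.0 / 41.57 = 53.2

λ ≈ 53.2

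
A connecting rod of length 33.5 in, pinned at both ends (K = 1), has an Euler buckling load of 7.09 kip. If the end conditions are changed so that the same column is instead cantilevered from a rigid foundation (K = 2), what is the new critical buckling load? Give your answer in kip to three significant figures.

P_cr ∝ 1/K², so P_cr,new = P_cr,old × (K_old/K_new)² = 7.09 × (1/2)²
= 7.09 × 0.2500 = 1.77 kip

P_cr ≈ 1.77 kip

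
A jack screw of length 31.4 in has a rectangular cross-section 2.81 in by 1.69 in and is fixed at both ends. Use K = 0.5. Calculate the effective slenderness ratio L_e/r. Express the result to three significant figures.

λ ≈ 32.2

For a rectangle r_min = b/√12 = 1.69/√12 = 0.4879 in
L_e = K·L = 0.5 × 31.4 = 15.70 in
λ = L_e / r_min = 15.700 / 0.4879 = 32.2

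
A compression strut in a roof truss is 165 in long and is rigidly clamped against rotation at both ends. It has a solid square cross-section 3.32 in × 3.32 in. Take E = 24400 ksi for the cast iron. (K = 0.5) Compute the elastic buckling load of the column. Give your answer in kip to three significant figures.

P_cr ≈ 358 kip

I = a⁴/12 = 3.32⁴/12 = 10.12 in⁴
Effective length L_e = K·L = 0.5 × 165 = 82.50 in
P_cr = π²EI / L_e² = π² × 24400×10³ × 10.12 / 82.50² = 3.582×10^5 lb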